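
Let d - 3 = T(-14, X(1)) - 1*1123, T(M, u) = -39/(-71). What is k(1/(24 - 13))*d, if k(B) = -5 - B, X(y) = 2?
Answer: 4450936/781 ≈ 5699.0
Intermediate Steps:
T(M, u) = 39/71 (T(M, u) = -39*(-1/71) = 39/71)
d = -79481/71 (d = 3 + (39/71 - 1*1123) = 3 + (39/71 - 1123) = 3 - 79694/71 = -79481/71 ≈ -1119.5)
k(1/(24 - 13))*d = (-5 - 1/(24 - 13))*(-79481/71) = (-5 - 1/11)*(-79481/71) = -56/11*(-79481/71) = 4450936/781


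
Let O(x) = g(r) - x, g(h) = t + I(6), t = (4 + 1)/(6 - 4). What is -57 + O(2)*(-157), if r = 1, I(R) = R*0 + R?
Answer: -2155/2 ≈ -1077.5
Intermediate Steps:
I(R) = R (I(R) = 0 + R = R)
t = 5/2 ≈ 2.5000
g(h) = 17/2 (g(h) = 5/2 + 6 = 17/2)
O(x) = 17/2 - x
-57 + O(2)*(-157) = -57 + (17/2 - 1*2)*(-157) = -57 + (17/2 - 2)*(-157) = -57 + (13/2)*(-157) = -57 - 2041/2 = -2155/2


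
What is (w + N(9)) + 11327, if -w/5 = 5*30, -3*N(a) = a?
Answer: 10574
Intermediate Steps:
N(a) = -a/3
w = -750 (w = -25*30 = -5*150 = -750)
(w + N(9)) + 11327 = (-750 - ⅓*9) + 11327 = (-750 - 3) + 11327 = -753 + 11327 = 10574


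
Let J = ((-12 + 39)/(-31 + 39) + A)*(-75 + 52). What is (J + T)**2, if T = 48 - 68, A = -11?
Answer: 1545049/64 ≈ 24141.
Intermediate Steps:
J = 1403/8 (J = ((-12 + 39)/(-31 + 39) - 11)*(-75 + 52) = (27/8 - 11)*(-23) = -61/8*(-23) = 1403/8 ≈ 175.38)
T = -20
(J + T)**2 = (1403/8 - 20)**2 = (1243/8)**2 = 1545049/64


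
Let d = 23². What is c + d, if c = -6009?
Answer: -5480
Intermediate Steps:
d = 529
c + d = -6009 + 529 = -5480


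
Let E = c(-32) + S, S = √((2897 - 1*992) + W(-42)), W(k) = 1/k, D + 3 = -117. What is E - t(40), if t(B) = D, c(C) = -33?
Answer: 87 + √3360378/42 ≈ 130.65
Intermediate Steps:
D = -120 (D = -3 - 117 = -120)
S = √3360378/42 (S = √((2897 - 1*992) + 1/(-42)) = √((2897 - 992) - 1/42) = √(1905 - 1/42) = √(80009/42) = √3360378/42 ≈ 43.646)
t(B) = -120
E = -33 + √3360378/42 ≈ 10.646
E - t(40) = (-33 + √3360378/42) - 1*(-120) = (-33 + √3360378/42) + 120 = 87 + √3360378/42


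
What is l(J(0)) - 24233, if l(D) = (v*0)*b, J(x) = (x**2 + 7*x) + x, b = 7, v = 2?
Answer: -24233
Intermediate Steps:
J(x) = x**2 + 8*x
l(D) = 0 (l(D) = (2*0)*7 = 0*7 = 0)
l(J(0)) - 24233 = 0 - 24233 = -24233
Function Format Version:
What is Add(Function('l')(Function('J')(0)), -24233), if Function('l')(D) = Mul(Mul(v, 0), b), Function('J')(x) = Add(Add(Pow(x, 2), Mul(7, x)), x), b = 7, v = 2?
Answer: -24233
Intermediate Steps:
Function('J')(x) = Add(Pow(x, 2), Mul(8, x))
Function('l')(D) = 0 (Function('l')(D) = Mul(Mul(2, 0), 7) = Mul(0, 7) = 0)
Add(Function('l')(Function('J')(0)), -24233) = Add(0, -24233) = -24233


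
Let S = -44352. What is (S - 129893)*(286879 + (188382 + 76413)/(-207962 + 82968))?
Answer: -6248057856782095/124994 ≈ -4.9987e+10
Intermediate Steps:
(S - 129893)*(286879 + (188382 + 76413)/(-207962 + 82968)) = (-44352 - 129893)*(286879 + (188382 + 76413)/(-207962 + 82968)) = -174245*(286879 + 264795/(-124994)) = -174245*(286879 + 264795*(-1/124994)) = -174245*(286879 - 264795/124994) = -174245*35857888931/124994 = -6248057856782095/124994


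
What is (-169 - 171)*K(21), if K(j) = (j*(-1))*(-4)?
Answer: -28560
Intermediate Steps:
K(j) = 4*j (K(j) = -j*(-4) = 4*j)
(-169 - 171)*K(21) = (-169 - 171)*(4*21) = -340*84 = -28560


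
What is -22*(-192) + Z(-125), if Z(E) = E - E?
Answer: 4224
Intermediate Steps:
Z(E) = 0
-22*(-192) + Z(-125) = -22*(-192) + 0 = 4224 + 0 = 4224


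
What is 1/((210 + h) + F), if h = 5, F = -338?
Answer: -1/123 ≈ -0.0081301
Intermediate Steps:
1/((210 + h) + F) = 1/((210 + 5) - 338) = 1/(215 - 338) = 1/(-123) = -1/123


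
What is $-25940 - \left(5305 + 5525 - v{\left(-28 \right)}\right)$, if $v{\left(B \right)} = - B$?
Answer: $-36742$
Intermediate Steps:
$-25940 - \left(5305 + 5525 - v{\left(-28 \right)}\right) = -25940 - \left(5277 + 5525\right) = -25940 + \left(28 - \left(5305 + 5525\right)\right) = -25940 + \left(28 - 10830\right) = -25940 - 10802 = -36742$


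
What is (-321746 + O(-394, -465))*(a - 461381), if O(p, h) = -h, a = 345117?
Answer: 37353414184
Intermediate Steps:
(-321746 + O(-394, -465))*(a - 461381) = (-321746 - 1*(-465))*(345117 - 461381) = (-321746 + 465)*(-116264) = -321281*(-116264) = 37353414184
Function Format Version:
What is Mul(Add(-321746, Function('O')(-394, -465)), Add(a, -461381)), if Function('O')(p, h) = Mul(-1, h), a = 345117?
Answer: 37353414184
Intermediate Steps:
Mul(Add(-321746, Function('O')(-394, -465)), Add(a, -461381)) = Mul(Add(-321746, Mul(-1, -465)), Add(345117, -461381)) = Mul(Add(-321746, 465), -116264) = Mul(-321281, -116264) = 37353414184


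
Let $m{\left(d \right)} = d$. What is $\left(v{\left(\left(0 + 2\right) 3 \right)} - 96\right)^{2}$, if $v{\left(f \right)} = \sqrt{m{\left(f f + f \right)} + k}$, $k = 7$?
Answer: $7921$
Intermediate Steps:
$v{\left(f \right)} = \sqrt{7 + f + f^{2}}$ ($v{\left(f \right)} = \sqrt{\left(f f + f\right) + 7} = \sqrt{\left(f^{2} + f\right) + 7} = \sqrt{\left(f + f^{2}\right) + 7} = \sqrt{7 + f + f^{2}}$)
$\left(v{\left(\left(0 + 2\right) 3 \right)} - 96\right)^{2} = \left(\sqrt{7 + \left(0 + 2\right) 3 \left(1 + \left(0 + 2\right) 3\right)} - 96\right)^{2} = \left(\sqrt{7 + 2 \cdot 3 \left(1 + 2 \cdot 3\right)} - 96\right)^{2} = \left(\sqrt{7 + 6 \left(1 + 6\right)} - 96\right)^{2} = \left(\sqrt{7 + 6 \cdot 7} - 96\right)^{2} = \left(\sqrt{7 + 42} - 96\right)^{2} = \left(\sqrt{49} - 96\right)^{2} = \left(7 - 96\right)^{2} = \left(-89\right)^{2} = 7921$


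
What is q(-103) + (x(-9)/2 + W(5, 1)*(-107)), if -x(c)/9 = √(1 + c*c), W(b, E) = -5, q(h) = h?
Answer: 432 - 9*√82/2 ≈ 391.25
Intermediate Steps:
x(c) = -9*√(1 + c²) (x(c) = -9*√(1 + c*c) = -9*√(1 + c²))
q(-103) + (x(-9)/2 + W(5, 1)*(-107)) = -103 + (-9*√(1 + (-9)²)/2 - 5*(-107)) = -103 + (-9*√(1 + 81)*(½) + 535) = -103 + (-9*√82*(½) + 535) = -103 + (-9*√82/2 + 535) = -103 + (535 - 9*√82/2) = 432 - 9*√82/2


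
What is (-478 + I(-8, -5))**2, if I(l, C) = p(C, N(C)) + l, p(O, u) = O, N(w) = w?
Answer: 241081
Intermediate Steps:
I(l, C) = C + l
(-478 + I(-8, -5))**2 = (-478 + (-5 - 8))**2 = (-478 - 13)**2 = (-491)**2 = 241081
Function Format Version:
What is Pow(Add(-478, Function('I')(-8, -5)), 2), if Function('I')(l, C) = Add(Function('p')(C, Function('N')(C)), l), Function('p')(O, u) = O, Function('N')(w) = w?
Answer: 241081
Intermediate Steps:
Function('I')(l, C) = Add(C, l)
Pow(Add(-478, Function('I')(-8, -5)), 2) = Pow(Add(-478, Add(-5, -8)), 2) = Pow(Add(-478, -13), 2) = Pow(-491, 2) = 241081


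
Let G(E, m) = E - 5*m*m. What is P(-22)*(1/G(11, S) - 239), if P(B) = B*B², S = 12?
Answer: 1804324896/709 ≈ 2.5449e+6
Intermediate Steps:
G(E, m) = E - 5*m²
P(B) = B³
P(-22)*(1/G(11, S) - 239) = (-22)³*(1/(11 - 5*12²) - 239) = -10648*(1/(11 - 5*144) - 239) = -10648*(1/(11 - 720) - 239) = -10648*(1/(-709) - 239) = -10648*(-1/709 - 239) = -10648*(-169452/709) = 1804324896/709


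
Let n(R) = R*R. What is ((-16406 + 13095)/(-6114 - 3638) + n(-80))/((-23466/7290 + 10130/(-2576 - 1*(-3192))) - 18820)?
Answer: -5839339264605/17158329529694 ≈ -0.34032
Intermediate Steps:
n(R) = R²
((-16406 + 13095)/(-6114 - 3638) + n(-80))/((-23466/7290 + 10130/(-2576 - 1*(-3192))) - 18820) = ((-16406 + 13095)/(-6114 - 3638) + (-80)²)/((-23466/7290 + 10130/(-2576 - 1*(-3192))) - 18820) = (-3311/(-9752) + 6400)/((-23466*1/7290 + 10130/(-2576 + 3192)) - 18820) = (-3311*(-1/9752) + 6400)/((-3911/1215 + 10130/616) - 18820) = (3311/9752 + 6400)/((-3911/1215 + 10130*(1/616)) - 18820) = 62416111/(9752*((-3911/1215 + 5065/308) - 18820)) = 62416111/(9752*(4949387/374220 - 18820)) = 62416111/(9752*(-7037871013/374220)) = (62416111/9752)*(-374220/7037871013) = -5839339264605/17158329529694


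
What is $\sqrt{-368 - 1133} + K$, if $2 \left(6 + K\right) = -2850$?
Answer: $-1431 + i \sqrt{1501} \approx -1431.0 + 38.743 i$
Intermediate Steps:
$K = -1431$ ($K = -6 + \frac{1}{2} \left(-2850\right) = -6 - 1425 = -1431$)
$\sqrt{-368 - 1133} + K = \sqrt{-368 - 1133} - 1431 = \sqrt{-1501} - 1431 = i \sqrt{1501} - 1431 = -1431 + i \sqrt{1501}$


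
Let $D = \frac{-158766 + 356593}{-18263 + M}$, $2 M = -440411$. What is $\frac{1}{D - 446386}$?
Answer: $- \frac{476937}{212898395336} \approx -2.2402 \cdot 10^{-6}$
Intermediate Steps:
$M = - \frac{440411}{2}$ ($M = \frac{1}{2} \left(-440411\right) = - \frac{440411}{2} \approx -2.2021 \cdot 10^{5}$)
$D = - \frac{395654}{476937}$ ($D = \frac{-158766 + 356593}{-18263 - \frac{440411}{2}} = \frac{197827}{- \frac{476937}{2}} = 197827 \left(- \frac{2}{476937}\right) = - \frac{395654}{476937} \approx -0.82957$)
$\frac{1}{D - 446386} = \frac{1}{- \frac{395654}{476937} - 446386} = \frac{1}{- \frac{212898395336}{476937}} = - \frac{476937}{212898395336}$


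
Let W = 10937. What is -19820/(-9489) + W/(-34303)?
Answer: 576104267/325501167 ≈ 1.7699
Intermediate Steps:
-19820/(-9489) + W/(-34303) = -19820/(-9489) + 10937/(-34303) = -19820*(-1/9489) + 10937*(-1/34303) = 19820/9489 - 10937/34303 = 576104267/325501167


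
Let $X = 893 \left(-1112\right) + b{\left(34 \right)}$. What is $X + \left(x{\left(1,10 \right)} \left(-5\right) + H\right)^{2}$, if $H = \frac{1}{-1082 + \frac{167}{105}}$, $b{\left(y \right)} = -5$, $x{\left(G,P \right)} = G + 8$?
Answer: $- \frac{12753437871454629}{12869314249} \approx -9.91 \cdot 10^{5}$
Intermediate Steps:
$x{\left(G,P \right)} = 8 + G$
$X = -993021$ ($X = 893 \left(-1112\right) - 5 = -993016 - 5 = -993021$)
$H = - \frac{105}{113443}$ ($H = \frac{1}{-1082 + 167 \cdot \frac{1}{105}} = \frac{1}{-1082 + \frac{167}{105}} = \frac{1}{- \frac{113443}{105}} = - \frac{105}{113443} \approx -0.00092557$)
$X + \left(x{\left(1,10 \right)} \left(-5\right) + H\right)^{2} = -993021 + \left(\left(8 + 1\right) \left(-5\right) - \frac{105}{113443}\right)^{2} = -993021 + \left(9 \left(-5\right) - \frac{105}{113443}\right)^{2} = -993021 + \left(-45 - \frac{105}{113443}\right)^{2} = -993021 + \left(- \frac{5105040}{113443}\right)^{2} = -993021 + \frac{26061433401600}{12869314249} = - \frac{12753437871454629}{12869314249}$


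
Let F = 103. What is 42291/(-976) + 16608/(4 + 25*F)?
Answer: -92859081/2517104 ≈ -36.891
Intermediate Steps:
42291/(-976) + 16608/(4 + 25*F) = 42291/(-976) + 16608/(4 + 25*103) = 42291*(-1/976) + 16608/(4 + 2575) = -42291/976 + 16608/2579 = -92859081/2517104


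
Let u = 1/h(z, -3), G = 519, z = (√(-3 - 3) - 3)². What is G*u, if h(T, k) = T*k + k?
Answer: -173/58 - 519*I*√6/116 ≈ -2.9828 - 10.959*I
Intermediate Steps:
z = (-3 + I*√6)² (z = (√(-6) - 3)² = (I*√6 - 3)² = (-3 + I*√6)² ≈ 3.0 - 14.697*I)
h(T, k) = k + T*k
u = 1/(-3 - 3*(3 - I*√6)²) (u = 1/(-3*(1 + (3 - I*√6)²)) = 1/(-3 - 3*(3 - I*√6)²) ≈ -0.0057471 - 0.021116*I)
G*u = 519*(-I/(12*I + 18*√6)) = -519*I/(12*I + 18*√6)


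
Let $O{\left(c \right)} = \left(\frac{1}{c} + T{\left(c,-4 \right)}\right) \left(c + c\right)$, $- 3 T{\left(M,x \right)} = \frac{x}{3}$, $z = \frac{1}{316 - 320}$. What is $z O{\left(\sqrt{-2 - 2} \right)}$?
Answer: $- \frac{1}{2} - \frac{4 i}{9} \approx -0.5 - 0.44444 i$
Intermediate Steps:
$z = - \frac{1}{4}$ ($z = \frac{1}{-4} = - \frac{1}{4} \approx -0.25$)
$T{\left(M,x \right)} = - \frac{x}{9}$ ($T{\left(M,x \right)} = - \frac{x \frac{1}{3}}{3} = - \frac{\frac{1}{3} x}{3} = - \frac{x}{9}$)
$O{\left(c \right)} = 2 c \left(\frac{4}{9} + \frac{1}{c}\right)$ ($O{\left(c \right)} = \left(\frac{1}{c} - - \frac{4}{9}\right) \left(c + c\right) = \left(\frac{1}{c} + \frac{4}{9}\right) 2 c = \left(\frac{4}{9} + \frac{1}{c}\right) 2 c = 2 c \left(\frac{4}{9} + \frac{1}{c}\right)$)
$z O{\left(\sqrt{-2 - 2} \right)} = - \frac{2 + \frac{8 \sqrt{-2 - 2}}{9}}{4} = - \frac{2 + \frac{8 \sqrt{-4}}{9}}{4} = - \frac{2 + \frac{8 \cdot 2 i}{9}}{4} = - \frac{2 + \frac{16 i}{9}}{4} = - \frac{1}{2} - \frac{4 i}{9}$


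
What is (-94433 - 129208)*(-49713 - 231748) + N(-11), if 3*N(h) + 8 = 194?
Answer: 62946219563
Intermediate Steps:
N(h) = 62 (N(h) = -8/3 + (⅓)*194 = -8/3 + 194/3 = 62)
(-94433 - 129208)*(-49713 - 231748) + N(-11) = (-94433 - 129208)*(-49713 - 231748) + 62 = -223641*(-281461) + 62 = 62946219501 + 62 = 62946219563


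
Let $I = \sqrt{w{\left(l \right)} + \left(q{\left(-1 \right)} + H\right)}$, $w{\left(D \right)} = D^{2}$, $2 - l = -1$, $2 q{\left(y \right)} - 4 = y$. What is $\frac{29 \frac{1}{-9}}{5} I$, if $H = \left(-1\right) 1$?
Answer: $- \frac{29 \sqrt{38}}{90} \approx -1.9863$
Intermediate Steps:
$q{\left(y \right)} = 2 + \frac{y}{2}$
$l = 3$ ($l = 2 - -1 = 2 + 1 = 3$)
$H = -1$
$I = \frac{\sqrt{38}}{2}$ ($I = \sqrt{3^{2} + \left(\left(2 + \frac{1}{2} \left(-1\right)\right) - 1\right)} = \sqrt{9 + \left(\left(2 - \frac{1}{2}\right) - 1\right)} = \sqrt{9 + \left(\frac{3}{2} - 1\right)} = \sqrt{9 + \frac{1}{2}} = \sqrt{\frac{19}{2}} = \frac{\sqrt{38}}{2} \approx 3.0822$)
$\frac{29 \frac{1}{-9}}{5} I = \frac{29 \frac{1}{-9}}{5} \frac{\sqrt{38}}{2} = \frac{29 \left(- \frac{1}{9}\right)}{5} \frac{\sqrt{38}}{2} = \frac{1}{5} \left(- \frac{29}{9}\right) \frac{\sqrt{38}}{2} = - \frac{29 \frac{\sqrt{38}}{2}}{45} = - \frac{29 \sqrt{38}}{90}$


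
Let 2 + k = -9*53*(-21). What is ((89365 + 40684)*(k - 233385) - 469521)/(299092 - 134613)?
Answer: -29049514651/164479 ≈ -1.7662e+5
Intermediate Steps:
k = 10015 (k = -2 - 9*53*(-21) = -2 - 477*(-21) = -2 + 10017 = 10015)
((89365 + 40684)*(k - 233385) - 469521)/(299092 - 134613) = ((89365 + 40684)*(10015 - 233385) - 469521)/(299092 - 134613) = (130049*(-223370) - 469521)/164479 = (-29049045130 - 469521)*(1/164479) = -29049514651*1/164479 = -29049514651/164479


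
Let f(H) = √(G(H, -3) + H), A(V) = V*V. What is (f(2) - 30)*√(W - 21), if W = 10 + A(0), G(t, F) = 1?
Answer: I*√11*(-30 + √3) ≈ -93.754*I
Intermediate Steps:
A(V) = V²
W = 10 (W = 10 + 0² = 10 + 0 = 10)
f(H) = √(1 + H)
(f(2) - 30)*√(W - 21) = (√(1 + 2) - 30)*√(10 - 21) = (√3 - 30)*√(-11) = (-30 + √3)*(I*√11) = I*√11*(-30 + √3)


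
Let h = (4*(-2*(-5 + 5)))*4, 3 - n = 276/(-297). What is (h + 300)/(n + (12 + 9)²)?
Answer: 7425/11012 ≈ 0.67426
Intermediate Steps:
n = 389/99 (n = 3 - 276/(-297) = 3 - 276*(-1)/297 = 3 - 1*(-92/99) = 3 + 92/99 = 389/99 ≈ 3.9293)
h = 0 (h = (4*(-2*0))*4 = (4*0)*4 = 0*4 = 0)
(h + 300)/(n + (12 + 9)²) = (0 + 300)/(389/99 + (12 + 9)²) = 300/(389/99 + 21²) = 300/(389/99 + 441) = 300/(44048/99) = 300*(99/44048) = 7425/11012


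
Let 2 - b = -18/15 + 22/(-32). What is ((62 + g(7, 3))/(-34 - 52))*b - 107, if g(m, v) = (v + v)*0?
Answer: -377721/3440 ≈ -109.80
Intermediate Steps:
g(m, v) = 0 (g(m, v) = (2*v)*0 = 0)
b = 311/80 (b = 2 - (-18/15 + 22/(-32)) = 2 - (-18*1/15 + 22*(-1/32)) = 2 - (-6/5 - 11/16) = 2 - 1*(-151/80) = 2 + 151/80 = 311/80 ≈ 3.8875)
((62 + g(7, 3))/(-34 - 52))*b - 107 = ((62 + 0)/(-34 - 52))*(311/80) - 107 = (62/(-86))*(311/80) - 107 = (62*(-1/86))*(311/80) - 107 = -31/43*311/80 - 107 = -9641/3440 - 107 = -377721/3440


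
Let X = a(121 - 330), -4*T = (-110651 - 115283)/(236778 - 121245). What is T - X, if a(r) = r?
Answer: 48405761/231066 ≈ 209.49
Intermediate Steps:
T = 112967/231066 (T = -(-110651 - 115283)/(4*(236778 - 121245)) = -(-112967)/(2*115533) = -¼*(-225934/115533) = 112967/231066 ≈ 0.48889)
X = -209 (X = 121 - 330 = -209)
T - X = 112967/231066 - 1*(-209) = 112967/231066 + 209 = 48405761/231066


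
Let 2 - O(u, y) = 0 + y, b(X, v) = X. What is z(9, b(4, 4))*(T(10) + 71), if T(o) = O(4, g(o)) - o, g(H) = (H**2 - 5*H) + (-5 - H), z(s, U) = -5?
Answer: -140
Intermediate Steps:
g(H) = -5 + H**2 - 6*H
O(u, y) = 2 - y (O(u, y) = 2 - (0 + y) = 2 - y)
T(o) = 7 - o**2 + 5*o (T(o) = (2 - (-5 + o**2 - 6*o)) - o = (2 + (5 - o**2 + 6*o)) - o = (7 - o**2 + 6*o) - o = 7 - o**2 + 5*o)
z(9, b(4, 4))*(T(10) + 71) = -5*((7 - 1*10**2 + 5*10) + 71) = -5*((7 - 1*100 + 50) + 71) = -5*((7 - 100 + 50) + 71) = -5*(-43 + 71) = -5*28 = -140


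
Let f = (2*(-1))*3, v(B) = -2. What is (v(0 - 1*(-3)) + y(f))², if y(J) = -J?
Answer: 16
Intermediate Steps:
f = -6 (f = -2*3 = -6)
(v(0 - 1*(-3)) + y(f))² = (-2 - 1*(-6))² = (-2 + 6)² = 4² = 16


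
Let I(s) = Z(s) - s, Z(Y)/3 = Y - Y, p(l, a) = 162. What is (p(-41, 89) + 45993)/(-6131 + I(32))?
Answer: -46155/6163 ≈ -7.4890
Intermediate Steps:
Z(Y) = 0 (Z(Y) = 3*(Y - Y) = 3*0 = 0)
I(s) = -s (I(s) = 0 - s = -s)
(p(-41, 89) + 45993)/(-6131 + I(32)) = (162 + 45993)/(-6131 - 1*32) = 46155/(-6131 - 32) = 46155/(-6163) = 46155*(-1/6163) = -46155/6163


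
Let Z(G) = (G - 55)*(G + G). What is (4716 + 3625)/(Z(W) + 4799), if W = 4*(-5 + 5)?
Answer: 8341/4799 ≈ 1.7381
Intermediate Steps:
W = 0 (W = 4*0 = 0)
Z(G) = 2*G*(-55 + G) (Z(G) = (-55 + G)*(2*G) = 2*G*(-55 + G))
(4716 + 3625)/(Z(W) + 4799) = (4716 + 3625)/(2*0*(-55 + 0) + 4799) = 8341/(2*0*(-55) + 4799) = 8341/(0 + 4799) = 8341/4799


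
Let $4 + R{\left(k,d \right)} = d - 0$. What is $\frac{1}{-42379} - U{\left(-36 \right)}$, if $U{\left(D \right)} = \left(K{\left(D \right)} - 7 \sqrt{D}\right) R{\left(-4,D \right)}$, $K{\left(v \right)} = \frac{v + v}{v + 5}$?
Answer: $\frac{122051489}{1313749} - 1680 i \approx 92.903 - 1680.0 i$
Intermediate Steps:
$R{\left(k,d \right)} = -4 + d$ ($R{\left(k,d \right)} = -4 + \left(d - 0\right) = -4 + \left(d + 0\right) = -4 + d$)
$K{\left(v \right)} = \frac{2 v}{5 + v}$
$U{\left(D \right)} = \left(-4 + D\right) \left(- 7 \sqrt{D} + \frac{2 D}{5 + D}\right)$ ($U{\left(D \right)} = \left(\frac{2 D}{5 + D} - 7 \sqrt{D}\right) \left(-4 + D\right) = \left(- 7 \sqrt{D} + \frac{2 D}{5 + D}\right) \left(-4 + D\right) = \left(-4 + D\right) \left(- 7 \sqrt{D} + \frac{2 D}{5 + D}\right)$)
$\frac{1}{-42379} - U{\left(-36 \right)} = \frac{1}{-42379} - - \frac{\left(-4 - 36\right) \left(\left(-2\right) \left(-36\right) + 7 \sqrt{-36} \left(5 - 36\right)\right)}{5 - 36} = - \frac{1}{42379} - \left(-1\right) \frac{1}{-31} \left(-40\right) \left(72 + 7 \cdot 6 i \left(-31\right)\right) = - \frac{1}{42379} - \left(-1\right) \left(- \frac{1}{31}\right) \left(-40\right) \left(72 - 1302 i\right) = - \frac{1}{42379} - \left(- \frac{2880}{31} + 1680 i\right) = - \frac{1}{42379} + \left(\frac{2880}{31} - 1680 i\right) = \frac{122051489}{1313749} - 1680 i$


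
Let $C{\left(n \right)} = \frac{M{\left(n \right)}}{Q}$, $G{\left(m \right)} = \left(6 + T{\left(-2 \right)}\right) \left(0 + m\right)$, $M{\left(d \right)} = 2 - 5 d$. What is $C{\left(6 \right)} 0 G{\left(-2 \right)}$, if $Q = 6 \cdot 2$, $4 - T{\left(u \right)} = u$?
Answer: $0$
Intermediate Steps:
$T{\left(u \right)} = 4 - u$
$Q = 12$
$G{\left(m \right)} = 12 m$ ($G{\left(m \right)} = \left(6 + \left(4 - -2\right)\right) \left(0 + m\right) = \left(6 + \left(4 + 2\right)\right) m = \left(6 + 6\right) m = 12 m$)
$C{\left(n \right)} = \frac{1}{6} - \frac{5 n}{12}$ ($C{\left(n \right)} = \frac{2 - 5 n}{12} = \left(2 - 5 n\right) \frac{1}{12} = \frac{1}{6} - \frac{5 n}{12}$)
$C{\left(6 \right)} 0 G{\left(-2 \right)} = \left(\frac{1}{6} - \frac{5}{2}\right) 0 \cdot 12 \left(-2\right) = \left(\frac{1}{6} - \frac{5}{2}\right) 0 \left(-24\right) = \left(- \frac{7}{3}\right) 0 \left(-24\right) = 0 \left(-24\right) = 0$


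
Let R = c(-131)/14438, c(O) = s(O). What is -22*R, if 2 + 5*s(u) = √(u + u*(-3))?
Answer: 22/36095 - 11*√262/36095 ≈ -0.0043233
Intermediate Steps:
s(u) = -⅖ + √2*√(-u)/5 (s(u) = -⅖ + √(u + u*(-3))/5 = -⅖ + √(u - 3*u)/5 = -⅖ + √(-2*u)/5 = -⅖ + (√2*√(-u))/5 = -⅖ + √2*√(-u)/5)
c(O) = -⅖ + √2*√(-O)/5
R = -1/36095 + √262/72190 (R = (-⅖ + √2*√(-1*(-131))/5)/14438 = (-⅖ + √2*√131/5)*(1/14438) = (-⅖ + √262/5)*(1/14438) = -1/36095 + √262/72190 ≈ 0.00019651)
-22*R = -22*(-1/36095 + √262/72190) = 22/36095 - 11*√262/36095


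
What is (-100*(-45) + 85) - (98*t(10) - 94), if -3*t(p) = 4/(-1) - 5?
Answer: 4385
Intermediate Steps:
t(p) = 3 (t(p) = -(4/(-1) - 5)/3 = -(4*(-1) - 5)/3 = -(-4 - 5)/3 = -⅓*(-9) = 3)
(-100*(-45) + 85) - (98*t(10) - 94) = (-100*(-45) + 85) - (98*3 - 94) = (4500 + 85) - (294 - 94) = 4585 - 1*200 = 4585 - 200 = 4385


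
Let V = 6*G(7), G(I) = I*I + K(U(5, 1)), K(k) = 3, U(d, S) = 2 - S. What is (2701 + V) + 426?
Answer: 3439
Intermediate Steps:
G(I) = 3 + I² (G(I) = I*I + 3 = I² + 3 = 3 + I²)
V = 312 (V = 6*(3 + 7²) = 6*(3 + 49) = 6*52 = 312)
(2701 + V) + 426 = (2701 + 312) + 426 = 3013 + 426 = 3439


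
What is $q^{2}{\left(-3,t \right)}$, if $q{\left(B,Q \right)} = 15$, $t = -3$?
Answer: $225$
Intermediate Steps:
$q^{2}{\left(-3,t \right)} = 15^{2} = 225$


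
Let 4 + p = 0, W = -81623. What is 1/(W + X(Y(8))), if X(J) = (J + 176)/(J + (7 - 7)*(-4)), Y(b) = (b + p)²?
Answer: -1/81611 ≈ -1.2253e-5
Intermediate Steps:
p = -4 (p = -4 + 0 = -4)
Y(b) = (-4 + b)² (Y(b) = (b - 4)² = (-4 + b)²)
X(J) = (176 + J)/J (X(J) = (176 + J)/(J + 0*(-4)) = (176 + J)/(J + 0) = (176 + J)/J)
1/(W + X(Y(8))) = 1/(-81623 + (176 + (-4 + 8)²)/((-4 + 8)²)) = 1/(-81623 + (176 + 4²)/(4²)) = 1/(-81623 + (176 + 16)/16) = 1/(-81623 + (1/16)*192) = 1/(-81623 + 12) = 1/(-81611) = -1/81611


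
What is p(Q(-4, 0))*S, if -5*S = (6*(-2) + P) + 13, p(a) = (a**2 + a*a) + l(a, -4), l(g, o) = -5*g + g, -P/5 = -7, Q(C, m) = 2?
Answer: 0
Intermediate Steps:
P = 35 (P = -5*(-7) = 35)
l(g, o) = -4*g
p(a) = -4*a + 2*a**2 (p(a) = (a**2 + a*a) - 4*a = (a**2 + a**2) - 4*a = 2*a**2 - 4*a = -4*a + 2*a**2)
S = -36/5 (S = -((6*(-2) + 35) + 13)/5 = -((-12 + 35) + 13)/5 = -(23 + 13)/5 = -1/5*36 = -36/5 ≈ -7.2000)
p(Q(-4, 0))*S = (2*2*(-2 + 2))*(-36/5) = (2*2*0)*(-36/5) = 0*(-36/5) = 0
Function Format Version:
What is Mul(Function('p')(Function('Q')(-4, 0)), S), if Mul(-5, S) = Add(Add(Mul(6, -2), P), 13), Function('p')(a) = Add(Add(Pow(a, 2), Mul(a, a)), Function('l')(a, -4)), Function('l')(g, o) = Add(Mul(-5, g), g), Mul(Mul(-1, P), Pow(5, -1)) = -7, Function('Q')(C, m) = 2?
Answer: 0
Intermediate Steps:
P = 35 (P = Mul(-5, -7) = 35)
Function('l')(g, o) = Mul(-4, g)
Function('p')(a) = Add(Mul(-4, a), Mul(2, Pow(a, 2))) (Function('p')(a) = Add(Add(Pow(a, 2), Mul(a, a)), Mul(-4, a)) = Add(Add(Pow(a, 2), Pow(a, 2)), Mul(-4, a)) = Add(Mul(2, Pow(a, 2)), Mul(-4, a)) = Add(Mul(-4, a), Mul(2, Pow(a, 2))))
S = Rational(-36, 5) (S = Mul(Rational(-1, 5), Add(Add(Mul(6, -2), 35), 13)) = Mul(Rational(-1, 5), Add(Add(-12, 35), 13)) = Mul(Rational(-1, 5), Add(23, 13)) = Mul(Rational(-1, 5), 36) = Rational(-36, 5) ≈ -7.2000)
Mul(Function('p')(Function('Q')(-4, 0)), S) = Mul(Mul(2, 2, Add(-2, 2)), Rational(-36, 5)) = Mul(Mul(2, 2, 0), Rational(-36, 5)) = Mul(0, Rational(-36, 5)) = 0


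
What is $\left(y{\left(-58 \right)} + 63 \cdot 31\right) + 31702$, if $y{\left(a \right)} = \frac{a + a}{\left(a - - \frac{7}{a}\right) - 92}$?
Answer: $\frac{293040813}{8707} \approx 33656.0$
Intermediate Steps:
$y{\left(a \right)} = \frac{2 a}{-92 + a + \frac{7}{a}}$ ($y{\left(a \right)} = \frac{2 a}{\left(a + \frac{7}{a}\right) - 92} = \frac{2 a}{-92 + a + \frac{7}{a}}$)
$\left(y{\left(-58 \right)} + 63 \cdot 31\right) + 31702 = \left(\frac{2 \left(-58\right)^{2}}{7 + \left(-58\right)^{2} - -5336} + 63 \cdot 31\right) + 31702 = \left(2 \cdot 3364 \frac{1}{7 + 3364 + 5336} + 1953\right) + 31702 = \left(2 \cdot 3364 \cdot \frac{1}{8707} + 1953\right) + 31702 = \left(\frac{6728}{8707} + 1953\right) + 31702 = \frac{17011499}{8707} + 31702 = \frac{293040813}{8707}$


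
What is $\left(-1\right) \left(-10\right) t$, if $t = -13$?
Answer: $-130$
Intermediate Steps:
$\left(-1\right) \left(-10\right) t = \left(-1\right) \left(-10\right) \left(-13\right) = 10 \left(-13\right) = -130$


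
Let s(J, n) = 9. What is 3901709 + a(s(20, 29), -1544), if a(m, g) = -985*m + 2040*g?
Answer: 743084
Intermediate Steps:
3901709 + a(s(20, 29), -1544) = 3901709 + (-985*9 + 2040*(-1544)) = 3901709 + (-8865 - 3149760) = 3901709 - 3158625 = 743084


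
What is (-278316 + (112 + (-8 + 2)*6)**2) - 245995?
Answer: -518535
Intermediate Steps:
(-278316 + (112 + (-8 + 2)*6)**2) - 245995 = (-278316 + (112 - 6*6)**2) - 245995 = (-278316 + (112 - 36)**2) - 245995 = (-278316 + 76**2) - 245995 = (-278316 + 5776) - 245995 = -272540 - 245995 = -518535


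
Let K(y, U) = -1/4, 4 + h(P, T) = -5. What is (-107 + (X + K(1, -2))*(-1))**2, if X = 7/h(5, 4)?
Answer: 14554225/1296 ≈ 11230.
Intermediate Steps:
h(P, T) = -9 (h(P, T) = -4 - 5 = -9)
K(y, U) = -1/4 (K(y, U) = -1*1/4 = -1/4)
X = -7/9 (X = 7/(-9) = 7*(-1/9) = -7/9 ≈ -0.77778)
(-107 + (X + K(1, -2))*(-1))**2 = (-107 + (-7/9 - 1/4)*(-1))**2 = (-107 - 37/36*(-1))**2 = (-107 + 37/36)**2 = (-3815/36)**2 = 14554225/1296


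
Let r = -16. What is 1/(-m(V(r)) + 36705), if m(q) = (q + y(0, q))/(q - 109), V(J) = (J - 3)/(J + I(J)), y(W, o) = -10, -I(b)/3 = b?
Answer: 1169/42908032 ≈ 2.7244e-5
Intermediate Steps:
I(b) = -3*b
V(J) = -(-3 + J)/(2*J) (V(J) = (J - 3)/(J - 3*J) = (-3 + J)/((-2*J)) = (-3 + J)*(-1/(2*J)) = -(-3 + J)/(2*J))
m(q) = (-10 + q)/(-109 + q) (m(q) = (q - 10)/(q - 109) = (-10 + q)/(-109 + q))
1/(-m(V(r)) + 36705) = 1/(-(-10 + (½)*(3 - 1*(-16))/(-16))/(-109 + (½)*(3 - 1*(-16))/(-16)) + 36705) = 1/(-(-10 + (½)*(-1/16)*(3 + 16))/(-109 + (½)*(-1/16)*(3 + 16)) + 36705) = 1/(-(-10 + (½)*(-1/16)*19)/(-109 + (½)*(-1/16)*19) + 36705) = 1/(-(-10 - 19/32)/(-109 - 19/32) + 36705) = 1/(-(-339)/((-3507/32)*32) + 36705) = 1/(-(-32)*(-339)/(3507*32) + 36705) = 1/(-1*113/1169 + 36705) = 1/(-113/1169 + 36705) = 1/(42908032/1169) = 1169/42908032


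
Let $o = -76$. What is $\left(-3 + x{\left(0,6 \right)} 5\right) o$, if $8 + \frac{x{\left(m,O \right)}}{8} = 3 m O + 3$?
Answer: $15428$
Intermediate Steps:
$x{\left(m,O \right)} = -40 + 24 O m$ ($x{\left(m,O \right)} = -64 + 8 \left(3 m O + 3\right) = -64 + 8 \left(3 O m + 3\right) = -64 + 8 \left(3 + 3 O m\right) = -64 + \left(24 + 24 O m\right) = -40 + 24 O m$)
$\left(-3 + x{\left(0,6 \right)} 5\right) o = \left(-3 + \left(-40 + 24 \cdot 6 \cdot 0\right) 5\right) \left(-76\right) = \left(-3 + \left(-40 + 0\right) 5\right) \left(-76\right) = \left(-3 - 200\right) \left(-76\right) = \left(-203\right) \left(-76\right) = 15428$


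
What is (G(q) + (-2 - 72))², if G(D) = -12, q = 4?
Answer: 7396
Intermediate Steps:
(G(q) + (-2 - 72))² = (-12 + (-2 - 72))² = (-12 - 74)² = (-86)² = 7396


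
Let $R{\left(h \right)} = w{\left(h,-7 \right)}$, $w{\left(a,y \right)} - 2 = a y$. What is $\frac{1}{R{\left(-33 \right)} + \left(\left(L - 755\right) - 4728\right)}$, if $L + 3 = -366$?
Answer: $- \frac{1}{5619} \approx -0.00017797$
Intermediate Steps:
$L = -369$ ($L = -3 - 366 = -369$)
$w{\left(a,y \right)} = 2 + a y$
$R{\left(h \right)} = 2 - 7 h$ ($R{\left(h \right)} = 2 + h \left(-7\right) = 2 - 7 h$)
$\frac{1}{R{\left(-33 \right)} + \left(\left(L - 755\right) - 4728\right)} = \frac{1}{\left(2 - -231\right) - 5852} = \frac{1}{\left(2 + 231\right) - 5852} = \frac{1}{233 - 5852} = \frac{1}{-5619} = - \frac{1}{5619}$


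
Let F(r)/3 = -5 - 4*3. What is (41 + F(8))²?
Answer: 100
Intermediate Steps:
F(r) = -51 (F(r) = 3*(-5 - 4*3) = 3*(-5 - 12) = 3*(-17) = -51)
(41 + F(8))² = (41 - 51)² = (-10)² = 100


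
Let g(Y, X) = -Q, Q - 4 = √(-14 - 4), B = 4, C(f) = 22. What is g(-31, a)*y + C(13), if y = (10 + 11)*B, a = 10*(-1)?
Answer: -314 - 252*I*√2 ≈ -314.0 - 356.38*I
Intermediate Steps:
a = -10
Q = 4 + 3*I*√2 (Q = 4 + √(-14 - 4) = 4 + √(-18) = 4 + 3*I*√2 ≈ 4.0 + 4.2426*I)
g(Y, X) = -4 - 3*I*√2 (g(Y, X) = -(4 + 3*I*√2) = -4 - 3*I*√2)
y = 84 (y = (10 + 11)*4 = 21*4 = 84)
g(-31, a)*y + C(13) = (-4 - 3*I*√2)*84 + 22 = (-336 - 252*I*√2) + 22 = -314 - 252*I*√2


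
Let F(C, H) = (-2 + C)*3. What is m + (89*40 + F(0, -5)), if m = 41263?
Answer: 44817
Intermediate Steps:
F(C, H) = -6 + 3*C
m + (89*40 + F(0, -5)) = 41263 + (89*40 + (-6 + 3*0)) = 41263 + (3560 + (-6 + 0)) = 41263 + (3560 - 6) = 41263 + 3554 = 44817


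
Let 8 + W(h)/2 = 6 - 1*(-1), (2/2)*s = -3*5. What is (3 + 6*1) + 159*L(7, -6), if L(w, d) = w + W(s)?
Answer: 804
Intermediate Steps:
s = -15 (s = -3*5 = -15)
W(h) = -2 (W(h) = -16 + 2*(6 - 1*(-1)) = -16 + 2*(6 + 1) = -16 + 2*7 = -16 + 14 = -2)
L(w, d) = -2 + w (L(w, d) = w - 2 = -2 + w)
(3 + 6*1) + 159*L(7, -6) = (3 + 6*1) + 159*(-2 + 7) = (3 + 6) + 159*5 = 9 + 795 = 804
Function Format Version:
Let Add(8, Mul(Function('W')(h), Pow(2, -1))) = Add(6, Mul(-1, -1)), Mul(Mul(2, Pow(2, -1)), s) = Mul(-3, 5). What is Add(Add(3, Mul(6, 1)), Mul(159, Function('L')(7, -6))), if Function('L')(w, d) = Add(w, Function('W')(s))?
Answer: 804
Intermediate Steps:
s = -15 (s = Mul(-3, 5) = -15)
Function('W')(h) = -2 (Function('W')(h) = Add(-16, Mul(2, Add(6, Mul(-1, -1)))) = Add(-16, Mul(2, Add(6, 1))) = Add(-16, Mul(2, 7)) = Add(-16, 14) = -2)
Function('L')(w, d) = Add(-2, w) (Function('L')(w, d) = Add(w, -2) = Add(-2, w))
Add(Add(3, Mul(6, 1)), Mul(159, Function('L')(7, -6))) = Add(Add(3, Mul(6, 1)), Mul(159, Add(-2, 7))) = Add(Add(3, 6), Mul(159, 5)) = Add(9, 795) = 804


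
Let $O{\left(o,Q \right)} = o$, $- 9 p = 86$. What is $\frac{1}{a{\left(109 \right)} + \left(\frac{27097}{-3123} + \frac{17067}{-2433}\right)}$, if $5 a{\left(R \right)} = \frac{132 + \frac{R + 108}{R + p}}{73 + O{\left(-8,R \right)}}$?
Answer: $- \frac{736714528875}{11255908766221} \approx -0.065451$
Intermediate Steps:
$p = - \frac{86}{9}$ ($p = \left(- \frac{1}{9}\right) 86 = - \frac{86}{9} \approx -9.5556$)
$a{\left(R \right)} = \frac{132}{325} + \frac{108 + R}{325 \left(- \frac{86}{9} + R\right)}$ ($a{\left(R \right)} = \frac{\left(132 + \frac{R + 108}{R - \frac{86}{9}}\right) \frac{1}{73 - 8}}{5} = \frac{\left(132 + \frac{108 + R}{- \frac{86}{9} + R}\right) \frac{1}{65}}{5} = \frac{\frac{132}{65} + \frac{108 + R}{65 \left(- \frac{86}{9} + R\right)}}{5} = \frac{132}{325} + \frac{108 + R}{325 \left(- \frac{86}{9} + R\right)}$)
$\frac{1}{a{\left(109 \right)} + \left(\frac{27097}{-3123} + \frac{17067}{-2433}\right)} = \frac{1}{\frac{3 \left(-3460 + 399 \cdot 109\right)}{325 \left(-86 + 9 \cdot 109\right)} + \left(\frac{27097}{-3123} + \frac{17067}{-2433}\right)} = \frac{1}{\frac{3 \left(-3460 + 43491\right)}{325 \left(-86 + 981\right)} + \left(27097 \left(- \frac{1}{3123}\right) + 17067 \left(- \frac{1}{2433}\right)\right)} = \frac{1}{\frac{3}{325} \cdot \frac{1}{895} \cdot 40031 - \frac{39742414}{2532753}} = \frac{1}{\frac{120093}{290875} - \frac{39742414}{2532753}} = \frac{1}{- \frac{11255908766221}{736714528875}} = - \frac{736714528875}{11255908766221}$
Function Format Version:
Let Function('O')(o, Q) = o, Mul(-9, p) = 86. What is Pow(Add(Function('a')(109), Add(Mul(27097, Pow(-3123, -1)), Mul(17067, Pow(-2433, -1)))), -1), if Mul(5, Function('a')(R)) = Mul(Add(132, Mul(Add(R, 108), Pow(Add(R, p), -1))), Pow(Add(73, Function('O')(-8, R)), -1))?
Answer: Rational(-736714528875, 11255908766221) ≈ -0.065451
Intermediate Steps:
p = Rational(-86, 9) (p = Mul(Rational(-1, 9), 86) = Rational(-86, 9) ≈ -9.5556)
Function('a')(R) = Add(Rational(132, 325), Mul(Rational(1, 325), Pow(Add(Rational(-86, 9), R), -1), Add(108, R))) (Function('a')(R) = Mul(Rational(1, 5), Mul(Add(132, Mul(Add(R, 108), Pow(Add(R, Rational(-86, 9)), -1))), Pow(Add(73, -8), -1))) = Mul(Rational(1, 5), Mul(Add(132, Mul(Add(108, R), Pow(Add(Rational(-86, 9), R), -1))), Pow(65, -1))) = Mul(Rational(1, 5), Mul(Add(132, Mul(Pow(Add(Rational(-86, 9), R), -1), Add(108, R))), Rational(1, 65))) = Mul(Rational(1, 5), Add(Rational(132, 65), Mul(Rational(1, 65), Pow(Add(Rational(-86, 9), R), -1), Add(108, R)))) = Add(Rational(132, 325), Mul(Rational(1, 325), Pow(Add(Rational(-86, 9), R), -1), Add(108, R))))
Pow(Add(Function('a')(109), Add(Mul(27097, Pow(-3123, -1)), Mul(17067, Pow(-2433, -1)))), -1) = Pow(Add(Mul(Rational(3, 325), Pow(Add(-86, Mul(9, 109)), -1), Add(-3460, Mul(399, 109))), Add(Mul(27097, Pow(-3123, -1)), Mul(17067, Pow(-2433, -1)))), -1) = Pow(Add(Mul(Rational(3, 325), Pow(Add(-86, 981), -1), Add(-3460, 43491)), Add(Mul(27097, Rational(-1, 3123)), Mul(17067, Rational(-1, 2433)))), -1) = Pow(Add(Mul(Rational(3, 325), Pow(895, -1), 40031), Add(Rational(-27097, 3123), Rational(-5689, 811))), -1) = Pow(Add(Mul(Rational(3, 325), Rational(1, 895), 40031), Rational(-39742414, 2532753)), -1) = Pow(Add(Rational(120093, 290875), Rational(-39742414, 2532753)), -1) = Pow(Rational(-11255908766221, 736714528875), -1) = Rational(-736714528875, 11255908766221)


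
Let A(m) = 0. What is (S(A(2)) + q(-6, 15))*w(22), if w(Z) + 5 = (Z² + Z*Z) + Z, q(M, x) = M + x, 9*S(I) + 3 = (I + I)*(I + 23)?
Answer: 25610/3 ≈ 8536.7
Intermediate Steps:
S(I) = -⅓ + 2*I*(23 + I)/9 (S(I) = -⅓ + ((I + I)*(I + 23))/9 = -⅓ + ((2*I)*(23 + I))/9 = -⅓ + (2*I*(23 + I))/9 = -⅓ + 2*I*(23 + I)/9)
w(Z) = -5 + Z + 2*Z² (w(Z) = -5 + ((Z² + Z*Z) + Z) = -5 + ((Z² + Z²) + Z) = -5 + (2*Z² + Z) = -5 + (Z + 2*Z²) = -5 + Z + 2*Z²)
(S(A(2)) + q(-6, 15))*w(22) = ((-⅓ + (2/9)*0² + (46/9)*0) + (-6 + 15))*(-5 + 22 + 2*22²) = ((-⅓ + (2/9)*0 + 0) + 9)*(-5 + 22 + 2*484) = ((-⅓ + 0 + 0) + 9)*(-5 + 22 + 968) = (-⅓ + 9)*985 = (26/3)*985 = 25610/3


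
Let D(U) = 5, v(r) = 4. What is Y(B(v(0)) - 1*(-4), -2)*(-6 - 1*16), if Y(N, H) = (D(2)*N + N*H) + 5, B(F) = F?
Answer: -638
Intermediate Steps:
Y(N, H) = 5 + 5*N + H*N (Y(N, H) = (5*N + N*H) + 5 = (5*N + H*N) + 5 = 5 + 5*N + H*N)
Y(B(v(0)) - 1*(-4), -2)*(-6 - 1*16) = (5 + 5*(4 - 1*(-4)) - 2*(4 - 1*(-4)))*(-6 - 1*16) = (5 + 5*(4 + 4) - 2*(4 + 4))*(-6 - 16) = (5 + 5*8 - 2*8)*(-22) = (5 + 40 - 16)*(-22) = 29*(-22) = -638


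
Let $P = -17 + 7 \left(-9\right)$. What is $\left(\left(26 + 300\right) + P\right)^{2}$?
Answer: $60516$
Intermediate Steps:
$P = -80$ ($P = -17 - 63 = -80$)
$\left(\left(26 + 300\right) + P\right)^{2} = \left(\left(26 + 300\right) - 80\right)^{2} = \left(326 - 80\right)^{2} = 246^{2} = 60516$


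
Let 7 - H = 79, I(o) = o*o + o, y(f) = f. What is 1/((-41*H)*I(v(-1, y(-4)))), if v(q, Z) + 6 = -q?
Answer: 1/59040 ≈ 1.6938e-5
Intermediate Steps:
v(q, Z) = -6 - q
I(o) = o + o**2 (I(o) = o**2 + o = o + o**2)
H = -72 (H = 7 - 1*79 = 7 - 79 = -72)
1/((-41*H)*I(v(-1, y(-4)))) = 1/((-41*(-72))*((-6 - 1*(-1))*(1 + (-6 - 1*(-1))))) = 1/(2952*((-6 + 1)*(1 + (-6 + 1)))) = 1/(2952*(-5*(1 - 5))) = 1/(2952*(-5*(-4))) = 1/(2952*20) = 1/59040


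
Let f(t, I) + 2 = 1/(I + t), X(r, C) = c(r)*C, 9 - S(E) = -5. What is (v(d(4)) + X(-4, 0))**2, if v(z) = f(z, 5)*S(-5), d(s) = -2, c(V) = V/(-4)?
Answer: 4900/9 ≈ 544.44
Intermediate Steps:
S(E) = 14 (S(E) = 9 - 1*(-5) = 9 + 5 = 14)
c(V) = -V/4 (c(V) = V*(-1/4) = -V/4)
X(r, C) = -C*r/4 (X(r, C) = (-r/4)*C = -C*r/4)
f(t, I) = -2 + 1/(I + t)
v(z) = 14*(-9 - 2*z)/(5 + z) (v(z) = ((1 - 2*5 - 2*z)/(5 + z))*14 = ((1 - 10 - 2*z)/(5 + z))*14 = ((-9 - 2*z)/(5 + z))*14 = 14*(-9 - 2*z)/(5 + z))
(v(d(4)) + X(-4, 0))**2 = (14*(-9 - 2*(-2))/(5 - 2) - 1/4*0*(-4))**2 = (14*(-9 + 4)/3 + 0)**2 = (14*(1/3)*(-5) + 0)**2 = (-70/3 + 0)**2 = (-70/3)**2 = 4900/9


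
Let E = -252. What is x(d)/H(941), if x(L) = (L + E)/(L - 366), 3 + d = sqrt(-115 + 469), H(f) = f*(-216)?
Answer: -31247/9201195864 + 19*sqrt(354)/4600597932 ≈ -3.3183e-6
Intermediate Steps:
H(f) = -216*f
d = -3 + sqrt(354) (d = -3 + sqrt(-115 + 469) = -3 + sqrt(354) ≈ 15.815)
x(L) = (-252 + L)/(-366 + L) (x(L) = (L - 252)/(L - 366) = (-252 + L)/(-366 + L))
x(d)/H(941) = ((-252 + (-3 + sqrt(354)))/(-366 + (-3 + sqrt(354))))/((-216*941)) = ((-255 + sqrt(354))/(-369 + sqrt(354)))/(-203256) = ((-255 + sqrt(354))/(-369 + sqrt(354)))*(-1/203256) = -(-255 + sqrt(354))/(203256*(-369 + sqrt(354)))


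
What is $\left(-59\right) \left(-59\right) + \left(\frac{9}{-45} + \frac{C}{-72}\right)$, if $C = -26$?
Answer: $\frac{626609}{180} \approx 3481.2$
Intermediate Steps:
$\left(-59\right) \left(-59\right) + \left(\frac{9}{-45} + \frac{C}{-72}\right) = \left(-59\right) \left(-59\right) + \left(\frac{9}{-45} - \frac{26}{-72}\right) = 3481 + \left(9 \left(- \frac{1}{45}\right) - - \frac{13}{36}\right) = 3481 + \left(- \frac{1}{5} + \frac{13}{36}\right) = 3481 + \frac{29}{180} = \frac{626609}{180}$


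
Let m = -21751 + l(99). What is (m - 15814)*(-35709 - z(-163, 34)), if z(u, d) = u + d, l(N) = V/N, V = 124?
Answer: 44105098460/33 ≈ 1.3365e+9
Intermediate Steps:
l(N) = 124/N
m = -2153225/99 (m = -21751 + 124/99 = -2153225/99 ≈ -21750.)
z(u, d) = d + u
(m - 15814)*(-35709 - z(-163, 34)) = (-2153225/99 - 15814)*(-35709 - (34 - 163)) = -3718811*(-35709 - 1*(-129))/99 = -3718811*(-35709 + 129)/99 = -3718811/99*(-35580) = 44105098460/33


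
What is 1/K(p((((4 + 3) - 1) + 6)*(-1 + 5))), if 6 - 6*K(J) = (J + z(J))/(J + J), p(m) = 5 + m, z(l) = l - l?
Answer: 12/11 ≈ 1.0909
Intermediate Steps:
z(l) = 0
K(J) = 11/12 (K(J) = 1 - (J + 0)/(6*(J + J)) = 1 - J/(6*(2*J)) = 1 - J*1/(2*J)/6 = 1 - ⅙*½ = 1 - 1/12 = 11/12)
1/K(p((((4 + 3) - 1) + 6)*(-1 + 5))) = 1/(11/12) = 12/11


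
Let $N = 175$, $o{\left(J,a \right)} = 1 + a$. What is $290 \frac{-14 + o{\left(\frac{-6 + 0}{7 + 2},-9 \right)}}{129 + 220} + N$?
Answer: $\frac{54695}{349} \approx 156.72$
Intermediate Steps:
$290 \frac{-14 + o{\left(\frac{-6 + 0}{7 + 2},-9 \right)}}{129 + 220} + N = 290 \frac{-14 + \left(1 - 9\right)}{129 + 220} + 175 = 290 \frac{-14 - 8}{349} + 175 = 290 \left(\left(-22\right) \frac{1}{349}\right) + 175 = 290 \left(- \frac{22}{349}\right) + 175 = - \frac{6380}{349} + 175 = \frac{54695}{349}$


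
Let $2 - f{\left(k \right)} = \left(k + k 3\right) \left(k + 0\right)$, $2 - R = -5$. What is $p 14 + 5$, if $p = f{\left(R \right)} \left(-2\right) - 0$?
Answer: $5437$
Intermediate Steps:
$R = 7$ ($R = 2 - -5 = 2 + 5 = 7$)
$f{\left(k \right)} = 2 - 4 k^{2}$ ($f{\left(k \right)} = 2 - \left(k + k 3\right) \left(k + 0\right) = 2 - \left(k + 3 k\right) k = 2 - 4 k k = 2 - 4 k^{2}$)
$p = 388$ ($p = \left(2 - 4 \cdot 7^{2}\right) \left(-2\right) - 0 = \left(2 - 196\right) \left(-2\right) + 0 = \left(-194\right) \left(-2\right) + 0 = 388 + 0 = 388$)
$p 14 + 5 = 388 \cdot 14 + 5 = 5432 + 5 = 5437$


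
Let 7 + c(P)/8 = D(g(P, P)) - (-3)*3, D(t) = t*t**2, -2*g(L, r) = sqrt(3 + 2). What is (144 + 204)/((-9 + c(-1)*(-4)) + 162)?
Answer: 30972/5921 - 6960*sqrt(5)/5921 ≈ 2.6024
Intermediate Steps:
g(L, r) = -sqrt(5)/2 (g(L, r) = -sqrt(3 + 2)/2 = -sqrt(5)/2)
D(t) = t**3
c(P) = 16 - 5*sqrt(5) (c(P) = -56 + 8*((-sqrt(5)/2)**3 - (-3)*3) = -56 + 8*(-5*sqrt(5)/8 - 1*(-9)) = -56 + 8*(-5*sqrt(5)/8 + 9) = -56 + 8*(9 - 5*sqrt(5)/8) = -56 + (72 - 5*sqrt(5)) = 16 - 5*sqrt(5))
(144 + 204)/((-9 + c(-1)*(-4)) + 162) = (144 + 204)/((-9 + (16 - 5*sqrt(5))*(-4)) + 162) = 348/((-9 + (-64 + 20*sqrt(5))) + 162) = 348/((-73 + 20*sqrt(5)) + 162) = 348/(89 + 20*sqrt(5))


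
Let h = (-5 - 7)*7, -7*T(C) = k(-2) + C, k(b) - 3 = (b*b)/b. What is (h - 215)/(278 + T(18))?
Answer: -2093/1927 ≈ -1.0861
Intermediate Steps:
k(b) = 3 + b (k(b) = 3 + (b*b)/b = 3 + b²/b = 3 + b)
T(C) = -⅐ - C/7 (T(C) = -((3 - 2) + C)/7 = -(1 + C)/7 = -⅐ - C/7)
h = -84 (h = -12*7 = -84)
(h - 215)/(278 + T(18)) = (-84 - 215)/(278 + (-⅐ - ⅐*18)) = -299/(278 + (-⅐ - 18/7)) = -299/(278 - 19/7) = -299/1927/7 = -299*7/1927 = -2093/1927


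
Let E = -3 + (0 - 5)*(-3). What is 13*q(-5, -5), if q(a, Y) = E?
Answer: 156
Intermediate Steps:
E = 12 (E = -3 - 5*(-3) = -3 + 15 = 12)
q(a, Y) = 12
13*q(-5, -5) = 13*12 = 156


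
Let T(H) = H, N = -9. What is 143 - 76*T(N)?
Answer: 827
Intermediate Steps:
143 - 76*T(N) = 143 - 76*(-9) = 143 + 684 = 827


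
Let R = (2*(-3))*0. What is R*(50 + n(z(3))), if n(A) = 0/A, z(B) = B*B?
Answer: 0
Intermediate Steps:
z(B) = B**2
R = 0 (R = -6*0 = 0)
n(A) = 0
R*(50 + n(z(3))) = 0*(50 + 0) = 0*50 = 0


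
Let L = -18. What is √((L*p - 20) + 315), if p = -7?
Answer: √421 ≈ 20.518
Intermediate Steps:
√((L*p - 20) + 315) = √((-18*(-7) - 20) + 315) = √((126 - 20) + 315) = √(106 + 315) = √421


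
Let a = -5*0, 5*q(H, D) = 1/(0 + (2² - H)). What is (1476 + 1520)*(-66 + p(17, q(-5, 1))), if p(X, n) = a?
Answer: -197736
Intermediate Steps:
q(H, D) = 1/(5*(4 - H)) (q(H, D) = 1/(5*(0 + (2² - H))) = 1/(5*(0 + (4 - H))) = 1/(5*(4 - H)))
a = 0
p(X, n) = 0
(1476 + 1520)*(-66 + p(17, q(-5, 1))) = (1476 + 1520)*(-66 + 0) = 2996*(-66) = -197736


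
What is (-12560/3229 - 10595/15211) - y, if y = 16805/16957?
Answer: -4645157554950/832865421283 ≈ -5.5773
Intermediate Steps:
y = 16805/16957 (y = 16805*(1/16957) = 16805/16957 ≈ 0.99104)
(-12560/3229 - 10595/15211) - y = (-12560/3229 - 10595/15211) - 1*16805/16957 = (-12560*1/3229 - 10595*1/15211) - 16805/16957 = (-12560/3229 - 10595/15211) - 16805/16957 = -225261415/49116319 - 16805/16957 = -4645157554950/832865421283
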